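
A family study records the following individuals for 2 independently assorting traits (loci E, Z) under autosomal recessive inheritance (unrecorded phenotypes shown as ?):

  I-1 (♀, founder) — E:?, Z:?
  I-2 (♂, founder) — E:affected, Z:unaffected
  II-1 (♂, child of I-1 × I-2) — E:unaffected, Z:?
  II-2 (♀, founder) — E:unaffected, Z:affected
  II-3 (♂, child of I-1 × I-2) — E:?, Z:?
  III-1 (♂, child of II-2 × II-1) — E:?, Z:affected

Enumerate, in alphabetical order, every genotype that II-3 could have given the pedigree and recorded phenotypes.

E/I-1 ? ·: EE|Ee
E/I-2 aff ·: ee
E/II-1 un I-1×I-2: Ee
E/II-2 un ·: EE|Ee
E/II-3 ? I-1×I-2: Ee|ee
E/III-1 ? II-2×II-1: EE|Ee|ee
⇒ E over [I-1,I-2,II-1,II-2,II-3,III-1]: 15 consistent
Z/I-1 ? ·: ZZ|Zz|zz
Z/I-2 un ·: ZZ|Zz
Z/II-1 ? I-1×I-2: Zz|zz
Z/II-2 aff ·: zz
Z/II-3 ? I-1×I-2: ZZ|Zz|zz
Z/III-1 aff II-2×II-1: zz
⇒ Z over [I-1,I-2,II-1,II-2,II-3,III-1]: 15 consistent

II-3 ∈ {Ee ZZ, Ee Zz, Ee zz, ee ZZ, ee Zz, ee zz}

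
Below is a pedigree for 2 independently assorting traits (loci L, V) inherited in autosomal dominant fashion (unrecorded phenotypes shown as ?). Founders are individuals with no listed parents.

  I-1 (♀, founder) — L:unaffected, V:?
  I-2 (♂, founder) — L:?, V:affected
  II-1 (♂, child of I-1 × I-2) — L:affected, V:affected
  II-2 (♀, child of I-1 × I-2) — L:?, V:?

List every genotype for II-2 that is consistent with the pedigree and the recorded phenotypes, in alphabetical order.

L/I-1 un ·: ll
L/I-2 ? ·: Ll|LL
L/II-1 aff I-1×I-2: Ll
L/II-2 ? I-1×I-2: ll|Ll
⇒ L over [I-1,I-2,II-1,II-2]: 3 consistent
V/I-1 ? ·: vv|Vv|VV
V/I-2 aff ·: Vv|VV
V/II-1 aff I-1×I-2: Vv|VV
V/II-2 ? I-1×I-2: vv|Vv|VV
⇒ V over [I-1,I-2,II-1,II-2]: 18 consistent

II-2 ∈ {Ll VV, Ll Vv, Ll vv, ll VV, ll Vv, ll vv}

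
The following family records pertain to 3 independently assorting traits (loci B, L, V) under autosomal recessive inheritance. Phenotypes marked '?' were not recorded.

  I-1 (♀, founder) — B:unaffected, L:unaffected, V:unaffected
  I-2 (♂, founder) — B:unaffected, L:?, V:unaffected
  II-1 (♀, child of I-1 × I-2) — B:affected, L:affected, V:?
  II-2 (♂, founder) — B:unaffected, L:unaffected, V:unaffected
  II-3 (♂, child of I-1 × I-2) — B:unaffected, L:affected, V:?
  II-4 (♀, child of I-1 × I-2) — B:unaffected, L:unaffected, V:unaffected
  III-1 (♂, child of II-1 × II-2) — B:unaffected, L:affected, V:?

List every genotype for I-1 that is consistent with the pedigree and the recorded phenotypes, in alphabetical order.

I-1 ∈ {Bb Ll VV, Bb Ll Vv}

B/I-1 un ·: Bb
B/I-2 un ·: Bb
B/II-1 aff I-1×I-2: bb
B/II-2 un ·: BB|Bb
B/II-3 un I-1×I-2: BB|Bb
B/II-4 un I-1×I-2: BB|Bb
B/III-1 un II-1×II-2: Bb
⇒ B over [I-1,I-2,II-1,II-2,II-3,II-4,III-1]: 8 consistent
L/I-1 un ·: Ll
L/I-2 ? ·: Ll|ll
L/II-1 aff I-1×I-2: ll
L/II-2 un ·: Ll
L/II-3 aff I-1×I-2: ll
L/II-4 un I-1×I-2: LL|Ll
L/III-1 aff II-1×II-2: ll
⇒ L over [I-1,I-2,II-1,II-2,II-3,II-4,III-1]: 3 consistent
V/I-1 un ·: VV|Vv
V/I-2 un ·: VV|Vv
V/II-1 ? I-1×I-2: VV|Vv|vv
V/II-2 un ·: VV|Vv
V/II-3 ? I-1×I-2: VV|Vv|vv
V/II-4 un I-1×I-2: VV|Vv
V/III-1 ? II-1×II-2: VV|Vv|vv
⇒ V over [I-1,I-2,II-1,II-2,II-3,II-4,III-1]: 133 consistent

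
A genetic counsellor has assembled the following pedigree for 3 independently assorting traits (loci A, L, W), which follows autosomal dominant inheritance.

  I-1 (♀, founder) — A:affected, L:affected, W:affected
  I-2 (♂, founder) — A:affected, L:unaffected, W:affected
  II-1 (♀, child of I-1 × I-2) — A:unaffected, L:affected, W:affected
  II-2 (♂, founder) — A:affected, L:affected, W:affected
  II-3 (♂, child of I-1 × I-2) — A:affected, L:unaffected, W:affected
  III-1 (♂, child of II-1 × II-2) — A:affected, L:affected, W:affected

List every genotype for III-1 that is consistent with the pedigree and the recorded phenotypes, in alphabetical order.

A/I-1 aff ·: Aa
A/I-2 aff ·: Aa
A/II-1 un I-1×I-2: aa
A/II-2 aff ·: Aa|AA
A/II-3 aff I-1×I-2: Aa|AA
A/III-1 aff II-1×II-2: Aa
⇒ A over [I-1,I-2,II-1,II-2,II-3,III-1]: 4 consistent
L/I-1 aff ·: Ll
L/I-2 un ·: ll
L/II-1 aff I-1×I-2: Ll
L/II-2 aff ·: Ll|LL
L/II-3 un I-1×I-2: ll
L/III-1 aff II-1×II-2: Ll|LL
⇒ L over [I-1,I-2,II-1,II-2,II-3,III-1]: 4 consistent
W/I-1 aff ·: Ww|WW
W/I-2 aff ·: Ww|WW
W/II-1 aff I-1×I-2: Ww|WW
W/II-2 aff ·: Ww|WW
W/II-3 aff I-1×I-2: Ww|WW
W/III-1 aff II-1×II-2: Ww|WW
⇒ W over [I-1,I-2,II-1,II-2,II-3,III-1]: 45 consistent

III-1 ∈ {Aa LL WW, Aa LL Ww, Aa Ll WW, Aa Ll Ww}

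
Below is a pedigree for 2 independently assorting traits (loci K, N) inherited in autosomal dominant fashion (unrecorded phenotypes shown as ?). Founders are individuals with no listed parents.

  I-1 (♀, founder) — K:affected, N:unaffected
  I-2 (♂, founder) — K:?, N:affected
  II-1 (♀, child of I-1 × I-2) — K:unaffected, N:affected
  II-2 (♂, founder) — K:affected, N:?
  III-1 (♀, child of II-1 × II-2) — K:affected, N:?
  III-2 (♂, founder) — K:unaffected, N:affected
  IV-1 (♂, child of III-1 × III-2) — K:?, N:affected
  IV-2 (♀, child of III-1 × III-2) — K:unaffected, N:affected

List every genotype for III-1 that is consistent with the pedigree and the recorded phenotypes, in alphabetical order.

III-1 ∈ {Kk NN, Kk Nn, Kk nn}

K/I-1 aff ·: Kk
K/I-2 ? ·: kk|Kk
K/II-1 un I-1×I-2: kk
K/II-2 aff ·: Kk|KK
K/III-1 aff II-1×II-2: Kk
K/III-2 un ·: kk
K/IV-1 ? III-1×III-2: kk|Kk
K/IV-2 un III-1×III-2: kk
⇒ K over [I-1,I-2,II-1,II-2,III-1,III-2,IV-1,IV-2]: 8 consistent
N/I-1 un ·: nn
N/I-2 aff ·: Nn|NN
N/II-1 aff I-1×I-2: Nn
N/II-2 ? ·: nn|Nn|NN
N/III-1 ? II-1×II-2: nn|Nn|NN
N/III-2 aff ·: Nn|NN
N/IV-1 aff III-1×III-2: Nn|NN
N/IV-2 aff III-1×III-2: Nn|NN
⇒ N over [I-1,I-2,II-1,II-2,III-1,III-2,IV-1,IV-2]: 76 consistent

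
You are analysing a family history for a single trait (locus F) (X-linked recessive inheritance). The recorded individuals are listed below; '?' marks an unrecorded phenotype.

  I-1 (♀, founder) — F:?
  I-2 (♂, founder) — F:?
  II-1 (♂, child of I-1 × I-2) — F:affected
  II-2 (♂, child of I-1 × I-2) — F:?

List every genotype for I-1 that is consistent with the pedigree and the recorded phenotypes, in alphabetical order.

I-1 ∈ {X^FX^f, X^fX^f}

F/I-1 ? ·: X^FX^f|X^fX^f
F/I-2 ? ·: X^FY|X^fY
F/II-1 aff I-1×I-2: X^fY
F/II-2 ? I-1×I-2: X^FY|X^fY
⇒ F over [I-1,I-2,II-1,II-2]: 6 consistent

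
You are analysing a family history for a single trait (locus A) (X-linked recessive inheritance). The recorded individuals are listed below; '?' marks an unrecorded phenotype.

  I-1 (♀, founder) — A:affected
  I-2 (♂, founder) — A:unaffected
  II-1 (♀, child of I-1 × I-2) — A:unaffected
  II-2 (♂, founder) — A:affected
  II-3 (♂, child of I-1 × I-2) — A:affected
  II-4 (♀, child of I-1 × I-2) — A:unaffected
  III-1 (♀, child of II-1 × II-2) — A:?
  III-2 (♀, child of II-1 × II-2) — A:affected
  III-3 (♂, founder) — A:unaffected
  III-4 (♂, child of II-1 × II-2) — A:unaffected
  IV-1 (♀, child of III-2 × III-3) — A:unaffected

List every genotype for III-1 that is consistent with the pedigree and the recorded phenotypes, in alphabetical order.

A/I-1 aff ·: X^aX^a
A/I-2 un ·: X^AY
A/II-1 un I-1×I-2: X^AX^a
A/II-2 aff ·: X^aY
A/II-3 aff I-1×I-2: X^aY
A/II-4 un I-1×I-2: X^AX^a
A/III-1 ? II-1×II-2: X^AX^a|X^aX^a
A/III-2 aff II-1×II-2: X^aX^a
A/III-3 un ·: X^AY
A/III-4 un II-1×II-2: X^AY
A/IV-1 un III-2×III-3: X^AX^a
⇒ A over [I-1,I-2,II-1,II-2,II-3,II-4,III-1,III-2,III-3,III-4,IV-1]: 2 consistent

III-1 ∈ {X^AX^a, X^aX^a}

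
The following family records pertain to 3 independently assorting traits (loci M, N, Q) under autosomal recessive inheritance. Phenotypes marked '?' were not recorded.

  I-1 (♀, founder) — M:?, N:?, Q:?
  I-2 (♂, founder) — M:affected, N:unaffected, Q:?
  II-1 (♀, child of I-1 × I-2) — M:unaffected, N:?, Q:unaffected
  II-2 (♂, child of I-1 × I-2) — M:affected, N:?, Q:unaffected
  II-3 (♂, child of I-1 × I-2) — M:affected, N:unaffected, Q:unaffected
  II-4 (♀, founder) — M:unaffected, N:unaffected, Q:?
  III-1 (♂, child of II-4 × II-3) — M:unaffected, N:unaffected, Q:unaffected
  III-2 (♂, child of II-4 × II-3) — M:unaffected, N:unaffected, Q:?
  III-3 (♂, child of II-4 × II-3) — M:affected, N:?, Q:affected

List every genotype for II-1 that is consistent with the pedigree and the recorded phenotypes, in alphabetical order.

II-1 ∈ {Mm NN QQ, Mm NN Qq, Mm Nn QQ, Mm Nn Qq, Mm nn QQ, Mm nn Qq}

M/I-1 ? ·: Mm
M/I-2 aff ·: mm
M/II-1 un I-1×I-2: Mm
M/II-2 aff I-1×I-2: mm
M/II-3 aff I-1×I-2: mm
M/II-4 un ·: Mm
M/III-1 un II-4×II-3: Mm
M/III-2 un II-4×II-3: Mm
M/III-3 aff II-4×II-3: mm
⇒ M over [I-1,I-2,II-1,II-2,II-3,II-4,III-1,III-2,III-3]: 1 consistent
N/I-1 ? ·: NN|Nn|nn
N/I-2 un ·: NN|Nn
N/II-1 ? I-1×I-2: NN|Nn|nn
N/II-2 ? I-1×I-2: NN|Nn|nn
N/II-3 un I-1×I-2: NN|Nn
N/II-4 un ·: NN|Nn
N/III-1 un II-4×II-3: NN|Nn
N/III-2 un II-4×II-3: NN|Nn
N/III-3 ? II-4×II-3: NN|Nn|nn
⇒ N over [I-1,I-2,II-1,II-2,II-3,II-4,III-1,III-2,III-3]: 602 consistent
Q/I-1 ? ·: QQ|Qq|qq
Q/I-2 ? ·: QQ|Qq|qq
Q/II-1 un I-1×I-2: QQ|Qq
Q/II-2 un I-1×I-2: QQ|Qq
Q/II-3 un I-1×I-2: Qq
Q/II-4 ? ·: Qq|qq
Q/III-1 un II-4×II-3: QQ|Qq
Q/III-2 ? II-4×II-3: QQ|Qq|qq
Q/III-3 aff II-4×II-3: qq
⇒ Q over [I-1,I-2,II-1,II-2,II-3,II-4,III-1,III-2,III-3]: 128 consistent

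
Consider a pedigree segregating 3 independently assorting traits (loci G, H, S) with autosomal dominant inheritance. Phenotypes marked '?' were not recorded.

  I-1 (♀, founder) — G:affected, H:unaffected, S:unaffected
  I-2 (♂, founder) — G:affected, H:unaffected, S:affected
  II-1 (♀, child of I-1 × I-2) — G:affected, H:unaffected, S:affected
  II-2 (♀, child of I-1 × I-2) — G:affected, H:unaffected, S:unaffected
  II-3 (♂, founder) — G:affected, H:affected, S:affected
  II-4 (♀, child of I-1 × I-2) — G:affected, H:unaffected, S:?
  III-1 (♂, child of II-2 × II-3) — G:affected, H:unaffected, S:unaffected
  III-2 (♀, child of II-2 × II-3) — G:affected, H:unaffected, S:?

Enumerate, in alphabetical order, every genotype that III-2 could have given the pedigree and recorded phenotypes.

G/I-1 aff ·: Gg|GG
G/I-2 aff ·: Gg|GG
G/II-1 aff I-1×I-2: Gg|GG
G/II-2 aff I-1×I-2: Gg|GG
G/II-3 aff ·: Gg|GG
G/II-4 aff I-1×I-2: Gg|GG
G/III-1 aff II-2×II-3: Gg|GG
G/III-2 aff II-2×II-3: Gg|GG
⇒ G over [I-1,I-2,II-1,II-2,II-3,II-4,III-1,III-2]: 161 consistent
H/I-1 un ·: hh
H/I-2 un ·: hh
H/II-1 un I-1×I-2: hh
H/II-2 un I-1×I-2: hh
H/II-3 aff ·: Hh
H/II-4 un I-1×I-2: hh
H/III-1 un II-2×II-3: hh
H/III-2 un II-2×II-3: hh
⇒ H over [I-1,I-2,II-1,II-2,II-3,II-4,III-1,III-2]: 1 consistent
S/I-1 un ·: ss
S/I-2 aff ·: Ss
S/II-1 aff I-1×I-2: Ss
S/II-2 un I-1×I-2: ss
S/II-3 aff ·: Ss
S/II-4 ? I-1×I-2: ss|Ss
S/III-1 un II-2×II-3: ss
S/III-2 ? II-2×II-3: ss|Ss
⇒ S over [I-1,I-2,II-1,II-2,II-3,II-4,III-1,III-2]: 4 consistent

III-2 ∈ {GG hh Ss, GG hh ss, Gg hh Ss, Gg hh ss}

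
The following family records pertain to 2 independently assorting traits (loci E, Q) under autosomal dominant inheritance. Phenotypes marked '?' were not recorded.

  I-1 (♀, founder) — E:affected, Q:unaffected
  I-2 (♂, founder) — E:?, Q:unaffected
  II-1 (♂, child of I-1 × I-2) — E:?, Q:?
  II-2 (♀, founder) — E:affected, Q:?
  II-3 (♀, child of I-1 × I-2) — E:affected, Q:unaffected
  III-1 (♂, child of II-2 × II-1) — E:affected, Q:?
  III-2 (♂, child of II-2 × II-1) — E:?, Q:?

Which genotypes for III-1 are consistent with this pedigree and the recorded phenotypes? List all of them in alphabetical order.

E/I-1 aff ·: Ee|EE
E/I-2 ? ·: ee|Ee|EE
E/II-1 ? I-1×I-2: ee|Ee|EE
E/II-2 aff ·: Ee|EE
E/II-3 aff I-1×I-2: Ee|EE
E/III-1 aff II-2×II-1: Ee|EE
E/III-2 ? II-2×II-1: ee|Ee|EE
⇒ E over [I-1,I-2,II-1,II-2,II-3,III-1,III-2]: 124 consistent
Q/I-1 un ·: qq
Q/I-2 un ·: qq
Q/II-1 ? I-1×I-2: qq
Q/II-2 ? ·: qq|Qq|QQ
Q/II-3 un I-1×I-2: qq
Q/III-1 ? II-2×II-1: qq|Qq
Q/III-2 ? II-2×II-1: qq|Qq
⇒ Q over [I-1,I-2,II-1,II-2,II-3,III-1,III-2]: 6 consistent

III-1 ∈ {EE Qq, EE qq, Ee Qq, Ee qq}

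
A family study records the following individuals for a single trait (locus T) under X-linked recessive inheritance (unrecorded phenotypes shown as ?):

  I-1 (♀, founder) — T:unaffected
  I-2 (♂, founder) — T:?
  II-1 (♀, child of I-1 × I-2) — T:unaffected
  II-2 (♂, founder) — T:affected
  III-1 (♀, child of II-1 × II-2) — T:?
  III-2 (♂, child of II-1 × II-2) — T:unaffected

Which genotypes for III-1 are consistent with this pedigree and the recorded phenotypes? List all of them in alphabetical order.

III-1 ∈ {X^TX^t, X^tX^t}

T/I-1 un ·: X^TX^T|X^TX^t
T/I-2 ? ·: X^TY|X^tY
T/II-1 un I-1×I-2: X^TX^T|X^TX^t
T/II-2 aff ·: X^tY
T/III-1 ? II-1×II-2: X^TX^t|X^tX^t
T/III-2 un II-1×II-2: X^TY
⇒ T over [I-1,I-2,II-1,II-2,III-1,III-2]: 8 consistent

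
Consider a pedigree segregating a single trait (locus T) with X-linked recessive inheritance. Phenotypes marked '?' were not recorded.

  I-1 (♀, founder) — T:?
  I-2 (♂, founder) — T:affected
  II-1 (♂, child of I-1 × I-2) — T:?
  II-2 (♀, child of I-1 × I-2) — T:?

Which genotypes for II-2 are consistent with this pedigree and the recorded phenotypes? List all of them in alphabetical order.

T/I-1 ? ·: X^TX^T|X^TX^t|X^tX^t
T/I-2 aff ·: X^tY
T/II-1 ? I-1×I-2: X^TY|X^tY
T/II-2 ? I-1×I-2: X^TX^t|X^tX^t
⇒ T over [I-1,I-2,II-1,II-2]: 6 consistent

II-2 ∈ {X^TX^t, X^tX^t}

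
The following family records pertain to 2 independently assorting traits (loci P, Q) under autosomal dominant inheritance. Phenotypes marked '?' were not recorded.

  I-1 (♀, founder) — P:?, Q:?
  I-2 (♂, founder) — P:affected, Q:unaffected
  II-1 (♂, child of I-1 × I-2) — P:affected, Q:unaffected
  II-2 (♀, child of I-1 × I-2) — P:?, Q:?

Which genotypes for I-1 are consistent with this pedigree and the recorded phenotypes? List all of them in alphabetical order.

I-1 ∈ {PP Qq, PP qq, Pp Qq, Pp qq, pp Qq, pp qq}

P/I-1 ? ·: pp|Pp|PP
P/I-2 aff ·: Pp|PP
P/II-1 aff I-1×I-2: Pp|PP
P/II-2 ? I-1×I-2: pp|Pp|PP
⇒ P over [I-1,I-2,II-1,II-2]: 18 consistent
Q/I-1 ? ·: qq|Qq
Q/I-2 un ·: qq
Q/II-1 un I-1×I-2: qq
Q/II-2 ? I-1×I-2: qq|Qq
⇒ Q over [I-1,I-2,II-1,II-2]: 3 consistent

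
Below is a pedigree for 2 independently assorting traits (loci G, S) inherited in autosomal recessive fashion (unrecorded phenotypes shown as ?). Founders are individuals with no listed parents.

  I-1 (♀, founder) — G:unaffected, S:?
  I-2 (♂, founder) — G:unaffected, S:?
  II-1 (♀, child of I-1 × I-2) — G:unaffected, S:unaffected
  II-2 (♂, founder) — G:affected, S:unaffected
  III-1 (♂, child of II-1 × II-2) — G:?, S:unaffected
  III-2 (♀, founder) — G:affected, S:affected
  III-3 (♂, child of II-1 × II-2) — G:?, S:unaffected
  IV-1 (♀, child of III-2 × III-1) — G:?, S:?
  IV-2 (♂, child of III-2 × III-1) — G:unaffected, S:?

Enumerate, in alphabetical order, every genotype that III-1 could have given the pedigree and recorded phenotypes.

G/I-1 un ·: GG|Gg
G/I-2 un ·: GG|Gg
G/II-1 un I-1×I-2: GG|Gg
G/II-2 aff ·: gg
G/III-1 ? II-1×II-2: Gg
G/III-2 aff ·: gg
G/III-3 ? II-1×II-2: Gg|gg
G/IV-1 ? III-2×III-1: Gg|gg
G/IV-2 un III-2×III-1: Gg
⇒ G over [I-1,I-2,II-1,II-2,III-1,III-2,III-3,IV-1,IV-2]: 20 consistent
S/I-1 ? ·: SS|Ss|ss
S/I-2 ? ·: SS|Ss|ss
S/II-1 un I-1×I-2: SS|Ss
S/II-2 un ·: SS|Ss
S/III-1 un II-1×II-2: SS|Ss
S/III-2 aff ·: ss
S/III-3 un II-1×II-2: SS|Ss
S/IV-1 ? III-2×III-1: Ss|ss
S/IV-2 ? III-2×III-1: Ss|ss
⇒ S over [I-1,I-2,II-1,II-2,III-1,III-2,III-3,IV-1,IV-2]: 184 consistent

III-1 ∈ {Gg SS, Gg Ss}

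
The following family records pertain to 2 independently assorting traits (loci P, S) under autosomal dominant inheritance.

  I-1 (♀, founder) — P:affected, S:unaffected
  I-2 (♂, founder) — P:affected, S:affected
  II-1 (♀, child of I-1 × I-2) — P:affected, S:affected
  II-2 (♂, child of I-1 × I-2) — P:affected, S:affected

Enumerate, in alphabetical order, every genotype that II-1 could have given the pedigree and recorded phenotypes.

P/I-1 aff ·: Pp|PP
P/I-2 aff ·: Pp|PP
P/II-1 aff I-1×I-2: Pp|PP
P/II-2 aff I-1×I-2: Pp|PP
⇒ P over [I-1,I-2,II-1,II-2]: 13 consistent
S/I-1 un ·: ss
S/I-2 aff ·: Ss|SS
S/II-1 aff I-1×I-2: Ss
S/II-2 aff I-1×I-2: Ss
⇒ S over [I-1,I-2,II-1,II-2]: 2 consistent

II-1 ∈ {PP Ss, Pp Ss}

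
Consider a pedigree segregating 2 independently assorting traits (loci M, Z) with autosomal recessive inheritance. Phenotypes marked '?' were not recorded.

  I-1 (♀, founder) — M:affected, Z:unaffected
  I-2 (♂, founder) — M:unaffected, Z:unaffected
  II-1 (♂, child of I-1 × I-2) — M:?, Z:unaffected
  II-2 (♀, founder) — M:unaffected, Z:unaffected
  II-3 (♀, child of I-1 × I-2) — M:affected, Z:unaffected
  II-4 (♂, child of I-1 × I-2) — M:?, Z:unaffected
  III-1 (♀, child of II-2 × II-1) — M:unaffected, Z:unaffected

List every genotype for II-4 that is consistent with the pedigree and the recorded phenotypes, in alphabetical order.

II-4 ∈ {Mm ZZ, Mm Zz, mm ZZ, mm Zz}

M/I-1 aff ·: mm
M/I-2 un ·: Mm
M/II-1 ? I-1×I-2: Mm|mm
M/II-2 un ·: MM|Mm
M/II-3 aff I-1×I-2: mm
M/II-4 ? I-1×I-2: Mm|mm
M/III-1 un II-2×II-1: MM|Mm
⇒ M over [I-1,I-2,II-1,II-2,II-3,II-4,III-1]: 12 consistent
Z/I-1 un ·: ZZ|Zz
Z/I-2 un ·: ZZ|Zz
Z/II-1 un I-1×I-2: ZZ|Zz
Z/II-2 un ·: ZZ|Zz
Z/II-3 un I-1×I-2: ZZ|Zz
Z/II-4 un I-1×I-2: ZZ|Zz
Z/III-1 un II-2×II-1: ZZ|Zz
⇒ Z over [I-1,I-2,II-1,II-2,II-3,II-4,III-1]: 87 consistent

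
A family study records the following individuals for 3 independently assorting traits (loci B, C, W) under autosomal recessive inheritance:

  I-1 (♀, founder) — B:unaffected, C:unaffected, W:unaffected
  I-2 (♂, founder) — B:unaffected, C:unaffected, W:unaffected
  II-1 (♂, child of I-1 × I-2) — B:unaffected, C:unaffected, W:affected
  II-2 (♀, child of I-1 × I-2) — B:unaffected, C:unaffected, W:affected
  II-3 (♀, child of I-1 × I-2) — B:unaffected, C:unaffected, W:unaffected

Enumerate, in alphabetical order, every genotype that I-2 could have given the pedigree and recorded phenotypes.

B/I-1 un ·: BB|Bb
B/I-2 un ·: BB|Bb
B/II-1 un I-1×I-2: BB|Bb
B/II-2 un I-1×I-2: BB|Bb
B/II-3 un I-1×I-2: BB|Bb
⇒ B over [I-1,I-2,II-1,II-2,II-3]: 25 consistent
C/I-1 un ·: CC|Cc
C/I-2 un ·: CC|Cc
C/II-1 un I-1×I-2: CC|Cc
C/II-2 un I-1×I-2: CC|Cc
C/II-3 un I-1×I-2: CC|Cc
⇒ C over [I-1,I-2,II-1,II-2,II-3]: 25 consistent
W/I-1 un ·: Ww
W/I-2 un ·: Ww
W/II-1 aff I-1×I-2: ww
W/II-2 aff I-1×I-2: ww
W/II-3 un I-1×I-2: WW|Ww
⇒ W over [I-1,I-2,II-1,II-2,II-3]: 2 consistent

I-2 ∈ {BB CC Ww, BB Cc Ww, Bb CC Ww, Bb Cc Ww}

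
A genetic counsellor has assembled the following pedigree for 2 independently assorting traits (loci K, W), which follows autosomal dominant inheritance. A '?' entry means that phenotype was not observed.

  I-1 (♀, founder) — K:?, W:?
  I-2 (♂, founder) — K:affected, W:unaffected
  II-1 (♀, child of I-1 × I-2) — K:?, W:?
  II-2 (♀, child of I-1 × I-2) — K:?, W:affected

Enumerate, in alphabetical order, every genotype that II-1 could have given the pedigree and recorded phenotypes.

K/I-1 ? ·: kk|Kk|KK
K/I-2 aff ·: Kk|KK
K/II-1 ? I-1×I-2: kk|Kk|KK
K/II-2 ? I-1×I-2: kk|Kk|KK
⇒ K over [I-1,I-2,II-1,II-2]: 23 consistent
W/I-1 ? ·: Ww|WW
W/I-2 un ·: ww
W/II-1 ? I-1×I-2: ww|Ww
W/II-2 aff I-1×I-2: Ww
⇒ W over [I-1,I-2,II-1,II-2]: 3 consistent

II-1 ∈ {KK Ww, KK ww, Kk Ww, Kk ww, kk Ww, kk ww}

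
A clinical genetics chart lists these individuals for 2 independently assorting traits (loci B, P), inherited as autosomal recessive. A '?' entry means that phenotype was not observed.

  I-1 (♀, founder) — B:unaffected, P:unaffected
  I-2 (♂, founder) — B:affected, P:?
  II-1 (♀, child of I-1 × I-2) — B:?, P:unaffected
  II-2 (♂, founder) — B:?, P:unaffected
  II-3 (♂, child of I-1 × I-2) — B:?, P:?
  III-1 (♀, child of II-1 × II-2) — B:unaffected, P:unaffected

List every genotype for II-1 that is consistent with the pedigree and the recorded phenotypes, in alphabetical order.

B/I-1 un ·: BB|Bb
B/I-2 aff ·: bb
B/II-1 ? I-1×I-2: Bb|bb
B/II-2 ? ·: BB|Bb|bb
B/II-3 ? I-1×I-2: Bb|bb
B/III-1 un II-1×II-2: BB|Bb
⇒ B over [I-1,I-2,II-1,II-2,II-3,III-1]: 19 consistent
P/I-1 un ·: PP|Pp
P/I-2 ? ·: PP|Pp|pp
P/II-1 un I-1×I-2: PP|Pp
P/II-2 un ·: PP|Pp
P/II-3 ? I-1×I-2: PP|Pp|pp
P/III-1 un II-1×II-2: PP|Pp
⇒ P over [I-1,I-2,II-1,II-2,II-3,III-1]: 64 consistent

II-1 ∈ {Bb PP, Bb Pp, bb PP, bb Pp}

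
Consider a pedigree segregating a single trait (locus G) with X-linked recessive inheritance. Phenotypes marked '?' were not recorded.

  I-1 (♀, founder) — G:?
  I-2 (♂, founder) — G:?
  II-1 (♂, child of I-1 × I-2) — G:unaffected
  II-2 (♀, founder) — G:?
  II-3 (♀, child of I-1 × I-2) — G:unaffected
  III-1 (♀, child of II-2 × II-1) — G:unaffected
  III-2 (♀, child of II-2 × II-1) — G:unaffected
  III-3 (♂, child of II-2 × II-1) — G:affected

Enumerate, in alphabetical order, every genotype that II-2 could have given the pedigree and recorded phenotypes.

G/I-1 ? ·: X^GX^G|X^GX^g
G/I-2 ? ·: X^GY|X^gY
G/II-1 un I-1×I-2: X^GY
G/II-2 ? ·: X^GX^g|X^gX^g
G/II-3 un I-1×I-2: X^GX^G|X^GX^g
G/III-1 un II-2×II-1: X^GX^G|X^GX^g
G/III-2 un II-2×II-1: X^GX^G|X^GX^g
G/III-3 aff II-2×II-1: X^gY
⇒ G over [I-1,I-2,II-1,II-2,II-3,III-1,III-2,III-3]: 25 consistent

II-2 ∈ {X^GX^g, X^gX^g}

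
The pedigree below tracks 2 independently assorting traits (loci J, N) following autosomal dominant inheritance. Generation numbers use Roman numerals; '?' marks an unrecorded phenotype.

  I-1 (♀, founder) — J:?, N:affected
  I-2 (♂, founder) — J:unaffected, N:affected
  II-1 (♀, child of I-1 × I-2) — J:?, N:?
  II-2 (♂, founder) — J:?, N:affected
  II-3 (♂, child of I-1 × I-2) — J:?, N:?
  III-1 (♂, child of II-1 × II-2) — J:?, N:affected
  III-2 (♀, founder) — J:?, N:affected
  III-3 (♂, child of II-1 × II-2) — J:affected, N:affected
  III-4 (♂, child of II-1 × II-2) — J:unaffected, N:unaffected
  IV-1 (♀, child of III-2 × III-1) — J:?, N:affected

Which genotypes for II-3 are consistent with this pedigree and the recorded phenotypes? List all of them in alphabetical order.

II-3 ∈ {Jj NN, Jj Nn, Jj nn, jj NN, jj Nn, jj nn}

J/I-1 ? ·: jj|Jj|JJ
J/I-2 un ·: jj
J/II-1 ? I-1×I-2: jj|Jj
J/II-2 ? ·: jj|Jj
J/II-3 ? I-1×I-2: jj|Jj
J/III-1 ? II-1×II-2: jj|Jj|JJ
J/III-2 ? ·: jj|Jj|JJ
J/III-3 aff II-1×II-2: Jj|JJ
J/III-4 un II-1×II-2: jj
J/IV-1 ? III-2×III-1: jj|Jj|JJ
⇒ J over [I-1,I-2,II-1,II-2,II-3,III-1,III-2,III-3,III-4,IV-1]: 156 consistent
N/I-1 aff ·: Nn|NN
N/I-2 aff ·: Nn|NN
N/II-1 ? I-1×I-2: nn|Nn
N/II-2 aff ·: Nn
N/II-3 ? I-1×I-2: nn|Nn|NN
N/III-1 aff II-1×II-2: Nn|NN
N/III-2 aff ·: Nn|NN
N/III-3 aff II-1×II-2: Nn|NN
N/III-4 un II-1×II-2: nn
N/IV-1 aff III-2×III-1: Nn|NN
⇒ N over [I-1,I-2,II-1,II-2,II-3,III-1,III-2,III-3,III-4,IV-1]: 110 consistent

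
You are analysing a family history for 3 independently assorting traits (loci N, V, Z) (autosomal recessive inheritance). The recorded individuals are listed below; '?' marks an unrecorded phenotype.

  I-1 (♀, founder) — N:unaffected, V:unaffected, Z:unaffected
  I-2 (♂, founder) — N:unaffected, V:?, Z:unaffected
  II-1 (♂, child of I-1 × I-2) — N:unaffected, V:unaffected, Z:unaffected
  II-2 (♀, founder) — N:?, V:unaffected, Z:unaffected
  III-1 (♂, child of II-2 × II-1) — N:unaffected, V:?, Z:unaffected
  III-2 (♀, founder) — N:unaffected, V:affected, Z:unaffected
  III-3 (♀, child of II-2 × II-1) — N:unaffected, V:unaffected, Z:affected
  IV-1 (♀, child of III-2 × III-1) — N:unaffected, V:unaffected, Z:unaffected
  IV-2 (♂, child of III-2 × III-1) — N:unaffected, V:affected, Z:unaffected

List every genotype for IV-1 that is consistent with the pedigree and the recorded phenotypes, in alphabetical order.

N/I-1 un ·: NN|Nn
N/I-2 un ·: NN|Nn
N/II-1 un I-1×I-2: NN|Nn
N/II-2 ? ·: NN|Nn|nn
N/III-1 un II-2×II-1: NN|Nn
N/III-2 un ·: NN|Nn
N/III-3 un II-2×II-1: NN|Nn
N/IV-1 un III-2×III-1: NN|Nn
N/IV-2 un III-2×III-1: NN|Nn
⇒ N over [I-1,I-2,II-1,II-2,III-1,III-2,III-3,IV-1,IV-2]: 336 consistent
V/I-1 un ·: VV|Vv
V/I-2 ? ·: VV|Vv|vv
V/II-1 un I-1×I-2: VV|Vv
V/II-2 un ·: VV|Vv
V/III-1 ? II-2×II-1: Vv
V/III-2 aff ·: vv
V/III-3 un II-2×II-1: VV|Vv
V/IV-1 un III-2×III-1: Vv
V/IV-2 aff III-2×III-1: vv
⇒ V over [I-1,I-2,II-1,II-2,III-1,III-2,III-3,IV-1,IV-2]: 28 consistent
Z/I-1 un ·: ZZ|Zz
Z/I-2 un ·: ZZ|Zz
Z/II-1 un I-1×I-2: Zz
Z/II-2 un ·: Zz
Z/III-1 un II-2×II-1: ZZ|Zz
Z/III-2 un ·: ZZ|Zz
Z/III-3 aff II-2×II-1: zz
Z/IV-1 un III-2×III-1: ZZ|Zz
Z/IV-2 un III-2×III-1: ZZ|Zz
⇒ Z over [I-1,I-2,II-1,II-2,III-1,III-2,III-3,IV-1,IV-2]: 39 consistent

IV-1 ∈ {NN Vv ZZ, NN Vv Zz, Nn Vv ZZ, Nn Vv Zz}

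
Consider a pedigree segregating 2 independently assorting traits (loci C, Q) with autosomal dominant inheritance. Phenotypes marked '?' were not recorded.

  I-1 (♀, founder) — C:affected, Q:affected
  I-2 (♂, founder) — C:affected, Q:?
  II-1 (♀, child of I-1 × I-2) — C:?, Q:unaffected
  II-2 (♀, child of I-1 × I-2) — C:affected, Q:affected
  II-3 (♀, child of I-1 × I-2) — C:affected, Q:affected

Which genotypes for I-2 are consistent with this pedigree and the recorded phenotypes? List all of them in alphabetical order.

I-2 ∈ {CC Qq, CC qq, Cc Qq, Cc qq}

C/I-1 aff ·: Cc|CC
C/I-2 aff ·: Cc|CC
C/II-1 ? I-1×I-2: cc|Cc|CC
C/II-2 aff I-1×I-2: Cc|CC
C/II-3 aff I-1×I-2: Cc|CC
⇒ C over [I-1,I-2,II-1,II-2,II-3]: 29 consistent
Q/I-1 aff ·: Qq
Q/I-2 ? ·: qq|Qq
Q/II-1 un I-1×I-2: qq
Q/II-2 aff I-1×I-2: Qq|QQ
Q/II-3 aff I-1×I-2: Qq|QQ
⇒ Q over [I-1,I-2,II-1,II-2,II-3]: 5 consistent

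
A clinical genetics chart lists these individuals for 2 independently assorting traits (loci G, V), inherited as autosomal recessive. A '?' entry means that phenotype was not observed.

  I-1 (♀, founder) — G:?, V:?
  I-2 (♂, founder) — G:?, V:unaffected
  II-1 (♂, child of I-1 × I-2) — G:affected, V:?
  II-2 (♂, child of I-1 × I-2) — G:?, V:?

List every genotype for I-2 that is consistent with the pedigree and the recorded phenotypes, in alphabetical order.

G/I-1 ? ·: Gg|gg
G/I-2 ? ·: Gg|gg
G/II-1 aff I-1×I-2: gg
G/II-2 ? I-1×I-2: GG|Gg|gg
⇒ G over [I-1,I-2,II-1,II-2]: 8 consistent
V/I-1 ? ·: VV|Vv|vv
V/I-2 un ·: VV|Vv
V/II-1 ? I-1×I-2: VV|Vv|vv
V/II-2 ? I-1×I-2: VV|Vv|vv
⇒ V over [I-1,I-2,II-1,II-2]: 23 consistent

I-2 ∈ {Gg VV, Gg Vv, gg VV, gg Vv}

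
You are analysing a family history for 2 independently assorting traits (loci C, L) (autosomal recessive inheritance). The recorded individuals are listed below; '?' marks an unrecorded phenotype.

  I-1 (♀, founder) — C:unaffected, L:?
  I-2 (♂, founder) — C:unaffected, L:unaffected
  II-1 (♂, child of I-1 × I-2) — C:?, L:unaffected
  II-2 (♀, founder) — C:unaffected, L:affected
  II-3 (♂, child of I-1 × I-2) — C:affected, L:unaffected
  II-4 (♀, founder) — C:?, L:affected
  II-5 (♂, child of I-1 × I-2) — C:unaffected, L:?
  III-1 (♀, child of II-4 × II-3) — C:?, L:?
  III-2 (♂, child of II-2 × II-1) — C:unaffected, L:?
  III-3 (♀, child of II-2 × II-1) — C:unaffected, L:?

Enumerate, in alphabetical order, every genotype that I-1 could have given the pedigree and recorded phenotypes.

I-1 ∈ {Cc LL, Cc Ll, Cc ll}

C/I-1 un ·: Cc
C/I-2 un ·: Cc
C/II-1 ? I-1×I-2: CC|Cc|cc
C/II-2 un ·: CC|Cc
C/II-3 aff I-1×I-2: cc
C/II-4 ? ·: CC|Cc|cc
C/II-5 un I-1×I-2: CC|Cc
C/III-1 ? II-4×II-3: Cc|cc
C/III-2 un II-2×II-1: CC|Cc
C/III-3 un II-2×II-1: CC|Cc
⇒ C over [I-1,I-2,II-1,II-2,II-3,II-4,II-5,III-1,III-2,III-3]: 120 consistent
L/I-1 ? ·: LL|Ll|ll
L/I-2 un ·: LL|Ll
L/II-1 un I-1×I-2: LL|Ll
L/II-2 aff ·: ll
L/II-3 un I-1×I-2: LL|Ll
L/II-4 aff ·: ll
L/II-5 ? I-1×I-2: LL|Ll|ll
L/III-1 ? II-4×II-3: Ll|ll
L/III-2 ? II-2×II-1: Ll|ll
L/III-3 ? II-2×II-1: Ll|ll
⇒ L over [I-1,I-2,II-1,II-2,II-3,II-4,II-5,III-1,III-2,III-3]: 130 consistent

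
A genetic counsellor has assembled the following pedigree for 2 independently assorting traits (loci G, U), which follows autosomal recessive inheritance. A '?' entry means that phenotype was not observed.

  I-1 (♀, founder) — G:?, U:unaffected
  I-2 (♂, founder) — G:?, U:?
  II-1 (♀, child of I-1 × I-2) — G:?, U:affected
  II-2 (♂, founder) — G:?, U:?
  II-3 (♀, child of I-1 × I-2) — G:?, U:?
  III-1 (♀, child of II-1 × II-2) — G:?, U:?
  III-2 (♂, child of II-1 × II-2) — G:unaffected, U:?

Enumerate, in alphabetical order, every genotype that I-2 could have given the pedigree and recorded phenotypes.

I-2 ∈ {GG Uu, GG uu, Gg Uu, Gg uu, gg Uu, gg uu}

G/I-1 ? ·: GG|Gg|gg
G/I-2 ? ·: GG|Gg|gg
G/II-1 ? I-1×I-2: GG|Gg|gg
G/II-2 ? ·: GG|Gg|gg
G/II-3 ? I-1×I-2: GG|Gg|gg
G/III-1 ? II-1×II-2: GG|Gg|gg
G/III-2 un II-1×II-2: GG|Gg
⇒ G over [I-1,I-2,II-1,II-2,II-3,III-1,III-2]: 228 consistent
U/I-1 un ·: Uu
U/I-2 ? ·: Uu|uu
U/II-1 aff I-1×I-2: uu
U/II-2 ? ·: UU|Uu|uu
U/II-3 ? I-1×I-2: UU|Uu|uu
U/III-1 ? II-1×II-2: Uu|uu
U/III-2 ? II-1×II-2: Uu|uu
⇒ U over [I-1,I-2,II-1,II-2,II-3,III-1,III-2]: 30 consistent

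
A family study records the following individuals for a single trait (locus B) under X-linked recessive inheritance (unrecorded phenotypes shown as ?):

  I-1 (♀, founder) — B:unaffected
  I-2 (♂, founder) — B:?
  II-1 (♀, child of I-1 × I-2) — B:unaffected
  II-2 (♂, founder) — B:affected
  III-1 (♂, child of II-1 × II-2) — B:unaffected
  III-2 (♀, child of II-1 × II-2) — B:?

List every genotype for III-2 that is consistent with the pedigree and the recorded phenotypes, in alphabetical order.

B/I-1 un ·: X^BX^B|X^BX^b
B/I-2 ? ·: X^BY|X^bY
B/II-1 un I-1×I-2: X^BX^B|X^BX^b
B/II-2 aff ·: X^bY
B/III-1 un II-1×II-2: X^BY
B/III-2 ? II-1×II-2: X^BX^b|X^bX^b
⇒ B over [I-1,I-2,II-1,II-2,III-1,III-2]: 8 consistent

III-2 ∈ {X^BX^b, X^bX^b}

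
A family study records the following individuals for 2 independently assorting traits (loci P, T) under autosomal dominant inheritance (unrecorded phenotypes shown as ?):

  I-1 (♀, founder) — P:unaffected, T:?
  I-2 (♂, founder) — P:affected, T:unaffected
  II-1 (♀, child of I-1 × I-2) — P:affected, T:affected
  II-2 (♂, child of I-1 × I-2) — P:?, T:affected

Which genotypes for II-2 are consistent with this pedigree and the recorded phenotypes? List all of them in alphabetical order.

II-2 ∈ {Pp Tt, pp Tt}

P/I-1 un ·: pp
P/I-2 aff ·: Pp|PP
P/II-1 aff I-1×I-2: Pp
P/II-2 ? I-1×I-2: pp|Pp
⇒ P over [I-1,I-2,II-1,II-2]: 3 consistent
T/I-1 ? ·: Tt|TT
T/I-2 un ·: tt
T/II-1 aff I-1×I-2: Tt
T/II-2 aff I-1×I-2: Tt
⇒ T over [I-1,I-2,II-1,II-2]: 2 consistent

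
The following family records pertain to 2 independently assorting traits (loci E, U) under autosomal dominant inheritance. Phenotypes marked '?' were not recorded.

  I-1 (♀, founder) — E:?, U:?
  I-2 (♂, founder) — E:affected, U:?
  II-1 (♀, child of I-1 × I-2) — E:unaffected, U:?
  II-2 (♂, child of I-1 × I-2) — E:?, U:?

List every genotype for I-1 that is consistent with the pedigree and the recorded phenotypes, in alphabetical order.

E/I-1 ? ·: ee|Ee
E/I-2 aff ·: Ee
E/II-1 un I-1×I-2: ee
E/II-2 ? I-1×I-2: ee|Ee|EE
⇒ E over [I-1,I-2,II-1,II-2]: 5 consistent
U/I-1 ? ·: uu|Uu|UU
U/I-2 ? ·: uu|Uu|UU
U/II-1 ? I-1×I-2: uu|Uu|UU
U/II-2 ? I-1×I-2: uu|Uu|UU
⇒ U over [I-1,I-2,II-1,II-2]: 29 consistent

I-1 ∈ {Ee UU, Ee Uu, Ee uu, ee UU, ee Uu, ee uu}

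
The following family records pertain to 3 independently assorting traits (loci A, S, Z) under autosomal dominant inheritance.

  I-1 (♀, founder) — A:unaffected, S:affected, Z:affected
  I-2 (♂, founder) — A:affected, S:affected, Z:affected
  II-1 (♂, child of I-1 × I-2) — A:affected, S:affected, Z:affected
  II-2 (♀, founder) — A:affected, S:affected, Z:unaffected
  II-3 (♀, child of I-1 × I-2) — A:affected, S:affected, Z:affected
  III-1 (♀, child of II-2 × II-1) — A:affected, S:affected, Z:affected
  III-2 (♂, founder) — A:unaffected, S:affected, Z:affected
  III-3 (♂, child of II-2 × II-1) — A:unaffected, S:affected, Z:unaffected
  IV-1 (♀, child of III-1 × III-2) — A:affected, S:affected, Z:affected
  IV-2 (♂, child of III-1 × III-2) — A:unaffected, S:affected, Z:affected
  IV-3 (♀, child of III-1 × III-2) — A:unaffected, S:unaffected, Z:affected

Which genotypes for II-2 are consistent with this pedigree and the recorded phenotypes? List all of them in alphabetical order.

II-2 ∈ {Aa SS zz, Aa Ss zz}

A/I-1 un ·: aa
A/I-2 aff ·: Aa|AA
A/II-1 aff I-1×I-2: Aa
A/II-2 aff ·: Aa
A/II-3 aff I-1×I-2: Aa
A/III-1 aff II-2×II-1: Aa
A/III-2 un ·: aa
A/III-3 un II-2×II-1: aa
A/IV-1 aff III-1×III-2: Aa
A/IV-2 un III-1×III-2: aa
A/IV-3 un III-1×III-2: aa
⇒ A over [I-1,I-2,II-1,II-2,II-3,III-1,III-2,III-3,IV-1,IV-2,IV-3]: 2 consistent
S/I-1 aff ·: Ss|SS
S/I-2 aff ·: Ss|SS
S/II-1 aff I-1×I-2: Ss|SS
S/II-2 aff ·: Ss|SS
S/II-3 aff I-1×I-2: Ss|SS
S/III-1 aff II-2×II-1: Ss
S/III-2 aff ·: Ss
S/III-3 aff II-2×II-1: Ss|SS
S/IV-1 aff III-1×III-2: Ss|SS
S/IV-2 aff III-1×III-2: Ss|SS
S/IV-3 un III-1×III-2: ss
⇒ S over [I-1,I-2,II-1,II-2,II-3,III-1,III-2,III-3,IV-1,IV-2,IV-3]: 152 consistent
Z/I-1 aff ·: Zz|ZZ
Z/I-2 aff ·: Zz|ZZ
Z/II-1 aff I-1×I-2: Zz
Z/II-2 un ·: zz
Z/II-3 aff I-1×I-2: Zz|ZZ
Z/III-1 aff II-2×II-1: Zz
Z/III-2 aff ·: Zz|ZZ
Z/III-3 un II-2×II-1: zz
Z/IV-1 aff III-1×III-2: Zz|ZZ
Z/IV-2 aff III-1×III-2: Zz|ZZ
Z/IV-3 aff III-1×III-2: Zz|ZZ
⇒ Z over [I-1,I-2,II-1,II-2,II-3,III-1,III-2,III-3,IV-1,IV-2,IV-3]: 96 consistent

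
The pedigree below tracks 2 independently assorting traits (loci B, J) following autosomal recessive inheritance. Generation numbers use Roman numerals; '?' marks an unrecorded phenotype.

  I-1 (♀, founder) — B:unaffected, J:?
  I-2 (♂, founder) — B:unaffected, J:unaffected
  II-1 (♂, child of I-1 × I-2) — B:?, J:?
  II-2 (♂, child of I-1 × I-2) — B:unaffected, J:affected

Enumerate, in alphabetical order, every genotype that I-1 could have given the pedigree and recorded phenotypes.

I-1 ∈ {BB Jj, BB jj, Bb Jj, Bb jj}

B/I-1 un ·: BB|Bb
B/I-2 un ·: BB|Bb
B/II-1 ? I-1×I-2: BB|Bb|bb
B/II-2 un I-1×I-2: BB|Bb
⇒ B over [I-1,I-2,II-1,II-2]: 15 consistent
J/I-1 ? ·: Jj|jj
J/I-2 un ·: Jj
J/II-1 ? I-1×I-2: JJ|Jj|jj
J/II-2 aff I-1×I-2: jj
⇒ J over [I-1,I-2,II-1,II-2]: 5 consistent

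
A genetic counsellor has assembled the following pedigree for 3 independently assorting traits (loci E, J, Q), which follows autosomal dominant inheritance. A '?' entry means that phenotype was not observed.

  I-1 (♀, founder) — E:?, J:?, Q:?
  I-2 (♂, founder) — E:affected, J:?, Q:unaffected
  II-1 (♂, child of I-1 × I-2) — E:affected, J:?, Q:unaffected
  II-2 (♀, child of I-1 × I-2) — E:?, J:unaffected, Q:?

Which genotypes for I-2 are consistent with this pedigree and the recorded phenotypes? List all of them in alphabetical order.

E/I-1 ? ·: ee|Ee|EE
E/I-2 aff ·: Ee|EE
E/II-1 aff I-1×I-2: Ee|EE
E/II-2 ? I-1×I-2: ee|Ee|EE
⇒ E over [I-1,I-2,II-1,II-2]: 18 consistent
J/I-1 ? ·: jj|Jj
J/I-2 ? ·: jj|Jj
J/II-1 ? I-1×I-2: jj|Jj|JJ
J/II-2 un I-1×I-2: jj
⇒ J over [I-1,I-2,II-1,II-2]: 8 consistent
Q/I-1 ? ·: qq|Qq
Q/I-2 un ·: qq
Q/II-1 un I-1×I-2: qq
Q/II-2 ? I-1×I-2: qq|Qq
⇒ Q over [I-1,I-2,II-1,II-2]: 3 consistent

I-2 ∈ {EE Jj qq, EE jj qq, Ee Jj qq, Ee jj qq}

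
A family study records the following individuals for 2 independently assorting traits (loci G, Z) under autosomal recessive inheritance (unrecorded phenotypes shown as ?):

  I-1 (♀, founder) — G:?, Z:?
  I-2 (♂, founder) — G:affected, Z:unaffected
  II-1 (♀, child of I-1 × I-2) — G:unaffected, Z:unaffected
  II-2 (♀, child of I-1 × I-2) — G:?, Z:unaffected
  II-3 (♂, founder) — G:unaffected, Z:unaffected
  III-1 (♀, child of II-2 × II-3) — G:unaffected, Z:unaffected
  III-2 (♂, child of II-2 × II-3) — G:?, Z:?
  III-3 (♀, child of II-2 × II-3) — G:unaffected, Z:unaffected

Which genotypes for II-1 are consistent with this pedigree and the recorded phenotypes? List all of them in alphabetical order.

G/I-1 ? ·: GG|Gg
G/I-2 aff ·: gg
G/II-1 un I-1×I-2: Gg
G/II-2 ? I-1×I-2: Gg|gg
G/II-3 un ·: GG|Gg
G/III-1 un II-2×II-3: GG|Gg
G/III-2 ? II-2×II-3: GG|Gg|gg
G/III-3 un II-2×II-3: GG|Gg
⇒ G over [I-1,I-2,II-1,II-2,II-3,III-1,III-2,III-3]: 43 consistent
Z/I-1 ? ·: ZZ|Zz|zz
Z/I-2 un ·: ZZ|Zz
Z/II-1 un I-1×I-2: ZZ|Zz
Z/II-2 un I-1×I-2: ZZ|Zz
Z/II-3 un ·: ZZ|Zz
Z/III-1 un II-2×II-3: ZZ|Zz
Z/III-2 ? II-2×II-3: ZZ|Zz|zz
Z/III-3 un II-2×II-3: ZZ|Zz
⇒ Z over [I-1,I-2,II-1,II-2,II-3,III-1,III-2,III-3]: 223 consistent

II-1 ∈ {Gg ZZ, Gg Zz}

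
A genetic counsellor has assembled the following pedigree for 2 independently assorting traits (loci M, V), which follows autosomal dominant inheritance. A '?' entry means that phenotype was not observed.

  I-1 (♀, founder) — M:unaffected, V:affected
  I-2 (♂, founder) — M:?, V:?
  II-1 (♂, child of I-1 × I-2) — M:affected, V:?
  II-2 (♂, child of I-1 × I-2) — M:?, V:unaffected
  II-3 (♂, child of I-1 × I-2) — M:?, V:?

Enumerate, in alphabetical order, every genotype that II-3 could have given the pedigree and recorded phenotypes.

M/I-1 un ·: mm
M/I-2 ? ·: Mm|MM
M/II-1 aff I-1×I-2: Mm
M/II-2 ? I-1×I-2: mm|Mm
M/II-3 ? I-1×I-2: mm|Mm
⇒ M over [I-1,I-2,II-1,II-2,II-3]: 5 consistent
V/I-1 aff ·: Vv
V/I-2 ? ·: vv|Vv
V/II-1 ? I-1×I-2: vv|Vv|VV
V/II-2 un I-1×I-2: vv
V/II-3 ? I-1×I-2: vv|Vv|VV
⇒ V over [I-1,I-2,II-1,II-2,II-3]: 13 consistent

II-3 ∈ {Mm VV, Mm Vv, Mm vv, mm VV, mm Vv, mm vv}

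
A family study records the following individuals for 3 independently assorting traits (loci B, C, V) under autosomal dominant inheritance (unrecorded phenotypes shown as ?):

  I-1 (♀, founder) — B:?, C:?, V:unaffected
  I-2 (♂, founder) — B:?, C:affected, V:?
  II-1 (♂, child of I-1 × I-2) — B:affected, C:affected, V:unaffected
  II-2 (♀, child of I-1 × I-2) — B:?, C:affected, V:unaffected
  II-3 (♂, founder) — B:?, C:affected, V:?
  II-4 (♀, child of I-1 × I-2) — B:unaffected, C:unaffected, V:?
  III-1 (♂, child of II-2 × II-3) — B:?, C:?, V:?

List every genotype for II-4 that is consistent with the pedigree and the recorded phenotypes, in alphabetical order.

B/I-1 ? ·: bb|Bb
B/I-2 ? ·: bb|Bb
B/II-1 aff I-1×I-2: Bb|BB
B/II-2 ? I-1×I-2: bb|Bb|BB
B/II-3 ? ·: bb|Bb|BB
B/II-4 un I-1×I-2: bb
B/III-1 ? II-2×II-3: bb|Bb|BB
⇒ B over [I-1,I-2,II-1,II-2,II-3,II-4,III-1]: 52 consistent
C/I-1 ? ·: cc|Cc
C/I-2 aff ·: Cc
C/II-1 aff I-1×I-2: Cc|CC
C/II-2 aff I-1×I-2: Cc|CC
C/II-3 aff ·: Cc|CC
C/II-4 un I-1×I-2: cc
C/III-1 ? II-2×II-3: cc|Cc|CC
⇒ C over [I-1,I-2,II-1,II-2,II-3,II-4,III-1]: 21 consistent
V/I-1 un ·: vv
V/I-2 ? ·: vv|Vv
V/II-1 un I-1×I-2: vv
V/II-2 un I-1×I-2: vv
V/II-3 ? ·: vv|Vv|VV
V/II-4 ? I-1×I-2: vv|Vv
V/III-1 ? II-2×II-3: vv|Vv
⇒ V over [I-1,I-2,II-1,II-2,II-3,II-4,III-1]: 12 consistent

II-4 ∈ {bb cc Vv, bb cc vv}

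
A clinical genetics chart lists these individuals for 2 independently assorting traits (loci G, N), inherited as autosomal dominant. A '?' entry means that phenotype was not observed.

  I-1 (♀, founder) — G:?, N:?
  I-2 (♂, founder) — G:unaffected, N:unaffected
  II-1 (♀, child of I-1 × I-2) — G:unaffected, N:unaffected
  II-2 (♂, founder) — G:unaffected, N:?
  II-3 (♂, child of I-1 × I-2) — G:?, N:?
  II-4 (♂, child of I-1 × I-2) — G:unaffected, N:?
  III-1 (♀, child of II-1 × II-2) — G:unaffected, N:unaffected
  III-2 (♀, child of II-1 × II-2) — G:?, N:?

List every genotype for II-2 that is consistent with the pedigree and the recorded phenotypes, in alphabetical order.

G/I-1 ? ·: gg|Gg
G/I-2 un ·: gg
G/II-1 un I-1×I-2: gg
G/II-2 un ·: gg
G/II-3 ? I-1×I-2: gg|Gg
G/II-4 un I-1×I-2: gg
G/III-1 un II-1×II-2: gg
G/III-2 ? II-1×II-2: gg
⇒ G over [I-1,I-2,II-1,II-2,II-3,II-4,III-1,III-2]: 3 consistent
N/I-1 ? ·: nn|Nn
N/I-2 un ·: nn
N/II-1 un I-1×I-2: nn
N/II-2 ? ·: nn|Nn
N/II-3 ? I-1×I-2: nn|Nn
N/II-4 ? I-1×I-2: nn|Nn
N/III-1 un II-1×II-2: nn
N/III-2 ? II-1×II-2: nn|Nn
⇒ N over [I-1,I-2,II-1,II-2,II-3,II-4,III-1,III-2]: 15 consistent

II-2 ∈ {gg Nn, gg nn}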